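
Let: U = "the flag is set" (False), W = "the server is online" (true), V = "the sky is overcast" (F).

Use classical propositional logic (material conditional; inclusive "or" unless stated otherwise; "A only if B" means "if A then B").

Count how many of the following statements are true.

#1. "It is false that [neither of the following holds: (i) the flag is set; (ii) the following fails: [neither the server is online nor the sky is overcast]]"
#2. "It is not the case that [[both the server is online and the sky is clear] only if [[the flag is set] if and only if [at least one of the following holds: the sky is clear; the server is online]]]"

2

#1: Parsed as ~(U nor ~(W nor V))

W nor V = T nor F = F
~(W nor V) = ~F = T
U nor ~(W nor V) = F nor T = F
~(U nor ~(W nor V)) = ~F = T
Hence #1 is true.

#2: This is ~((W & ~V) -> (U <-> (~V | W))).

~V = ~F = T
W & ~V = T & T = T
~V = ~F = T
~V | W = T | T = T
U <-> (~V | W) = F <-> T = F
(W & ~V) -> (U <-> (~V | W)) = T -> F = F
~((W & ~V) -> (U <-> (~V | W))) = ~F = T
Hence #2 is true.

Count: 2.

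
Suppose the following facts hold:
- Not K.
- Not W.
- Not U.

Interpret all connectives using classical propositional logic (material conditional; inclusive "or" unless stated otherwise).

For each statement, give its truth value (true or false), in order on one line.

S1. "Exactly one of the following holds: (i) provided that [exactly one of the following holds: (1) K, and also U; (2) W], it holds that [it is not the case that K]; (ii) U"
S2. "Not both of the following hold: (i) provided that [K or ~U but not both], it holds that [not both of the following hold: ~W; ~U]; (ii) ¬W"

S1: Parsed as (((K & U) xor W) -> ~K) xor U

K & U = F & F = F
(K & U) xor W = F xor F = F
~K = ~F = T
((K & U) xor W) -> ~K = F -> T = T
(((K & U) xor W) -> ~K) xor U = T xor F = T
Hence S1 is true.

S2: Parsed as ((K xor ~U) -> (~W nand ~U)) nand ~W

~U = ~F = T
K xor ~U = F xor T = T
~W = ~F = T
~U = ~F = T
~W nand ~U = T nand T = F
(K xor ~U) -> (~W nand ~U) = T -> F = F
~W = ~F = T
((K xor ~U) -> (~W nand ~U)) nand ~W = F nand T = T
So S2 is true.

S1 true, S2 true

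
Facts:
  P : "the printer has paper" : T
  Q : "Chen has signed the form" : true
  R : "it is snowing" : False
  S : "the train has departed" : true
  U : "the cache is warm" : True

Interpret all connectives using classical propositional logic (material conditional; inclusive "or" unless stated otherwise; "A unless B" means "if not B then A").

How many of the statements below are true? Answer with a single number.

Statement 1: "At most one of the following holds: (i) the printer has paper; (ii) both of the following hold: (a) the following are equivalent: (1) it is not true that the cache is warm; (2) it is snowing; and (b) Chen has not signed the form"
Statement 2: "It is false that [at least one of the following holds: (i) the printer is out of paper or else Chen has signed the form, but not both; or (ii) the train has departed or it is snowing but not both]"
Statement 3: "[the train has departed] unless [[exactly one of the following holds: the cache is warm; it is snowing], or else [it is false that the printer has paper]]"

2

Statement 1: Parsed as P ↑ ((¬U ↔ R) ∧ ¬Q)

¬U = ¬T = F
¬U ↔ R = F ↔ F = T
¬Q = ¬T = F
(¬U ↔ R) ∧ ¬Q = T ∧ F = F
P ↑ ((¬U ↔ R) ∧ ¬Q) = T ↑ F = T
So Statement 1 is true.

Statement 2: This is ¬((¬P ⊕ Q) ∨ (S ⊕ R)).

¬P = ¬T = F
¬P ⊕ Q = F ⊕ T = T
S ⊕ R = T ⊕ F = T
(¬P ⊕ Q) ∨ (S ⊕ R) = T ∨ T = T
¬((¬P ⊕ Q) ∨ (S ⊕ R)) = ¬T = F
So Statement 2 is false.

Statement 3: Formalization: S ∨ ((U ⊕ R) ∨ ¬P)

U ⊕ R = T ⊕ F = T
¬P = ¬T = F
(U ⊕ R) ∨ ¬P = T ∨ F = T
S ∨ ((U ⊕ R) ∨ ¬P) = T ∨ T = T
So Statement 3 is true.

Count: 2.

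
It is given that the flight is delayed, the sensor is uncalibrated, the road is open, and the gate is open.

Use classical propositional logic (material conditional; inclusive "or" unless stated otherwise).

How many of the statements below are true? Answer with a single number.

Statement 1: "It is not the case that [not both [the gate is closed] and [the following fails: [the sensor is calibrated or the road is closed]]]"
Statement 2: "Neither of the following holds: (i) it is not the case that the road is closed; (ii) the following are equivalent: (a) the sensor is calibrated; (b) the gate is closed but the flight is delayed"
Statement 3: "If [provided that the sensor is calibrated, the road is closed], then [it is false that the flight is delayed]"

0

Let V = "the gate is open" (T), M = "the sensor is calibrated" (F), N = "the road is closed" (F), U = "the flight is delayed" (T).

Statement 1: Formalization: ¬(¬V ↑ ¬(M ∨ N))

¬V = ¬T = F
M ∨ N = F ∨ F = F
¬(M ∨ N) = ¬F = T
¬V ↑ ¬(M ∨ N) = F ↑ T = T
¬(¬V ↑ ¬(M ∨ N)) = ¬T = F
So Statement 1 is false.

Statement 2: This is ¬N ↓ (M ↔ (¬V ∧ U)).

¬N = ¬F = T
¬V = ¬T = F
¬V ∧ U = F ∧ T = F
M ↔ (¬V ∧ U) = F ↔ F = T
¬N ↓ (M ↔ (¬V ∧ U)) = T ↓ T = F
Hence Statement 2 is false.

Statement 3: In symbols: (M → N) → ¬U

M → N = F → F = T
¬U = ¬T = F
(M → N) → ¬U = T → F = F
So Statement 3 is false.

True statements: 0 (none).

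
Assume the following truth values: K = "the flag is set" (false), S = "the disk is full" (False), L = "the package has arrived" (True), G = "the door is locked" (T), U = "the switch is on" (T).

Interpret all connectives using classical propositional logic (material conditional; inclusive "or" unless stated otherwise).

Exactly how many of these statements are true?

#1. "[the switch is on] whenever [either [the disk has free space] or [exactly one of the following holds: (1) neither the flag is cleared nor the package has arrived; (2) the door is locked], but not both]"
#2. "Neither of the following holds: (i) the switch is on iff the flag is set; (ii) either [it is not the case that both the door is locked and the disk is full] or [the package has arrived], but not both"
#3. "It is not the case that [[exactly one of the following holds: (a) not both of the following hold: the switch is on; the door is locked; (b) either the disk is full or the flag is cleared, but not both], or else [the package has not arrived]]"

2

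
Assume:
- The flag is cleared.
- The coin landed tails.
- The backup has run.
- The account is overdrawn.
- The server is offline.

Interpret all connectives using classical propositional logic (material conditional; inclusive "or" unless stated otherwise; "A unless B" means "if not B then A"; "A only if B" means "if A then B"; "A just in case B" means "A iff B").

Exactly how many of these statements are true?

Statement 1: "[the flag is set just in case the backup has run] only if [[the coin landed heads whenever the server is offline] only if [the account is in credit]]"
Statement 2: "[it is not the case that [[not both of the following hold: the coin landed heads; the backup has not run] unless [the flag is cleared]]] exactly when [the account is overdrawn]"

1

Let D = "the flag is set" (False), R = "the backup has run" (True), W = "the server is online" (False), S = "the coin landed heads" (False), K = "the account is overdrawn" (True).

Statement 1: Parsed as (D iff R) -> ((not W -> S) -> not K)

D iff R = False iff True = False
not W = not False = True
not W -> S = True -> False = False
not K = not True = False
(not W -> S) -> not K = False -> False = True
(D iff R) -> ((not W -> S) -> not K) = False -> True = True
So Statement 1 is true.

Statement 2: In symbols: not ((S nand not R) or not D) iff K

not R = not True = False
S nand not R = False nand False = True
not D = not False = True
(S nand not R) or not D = True or True = True
not ((S nand not R) or not D) = not True = False
not ((S nand not R) or not D) iff K = False iff True = False
Thus Statement 2 is false.

Count: 1.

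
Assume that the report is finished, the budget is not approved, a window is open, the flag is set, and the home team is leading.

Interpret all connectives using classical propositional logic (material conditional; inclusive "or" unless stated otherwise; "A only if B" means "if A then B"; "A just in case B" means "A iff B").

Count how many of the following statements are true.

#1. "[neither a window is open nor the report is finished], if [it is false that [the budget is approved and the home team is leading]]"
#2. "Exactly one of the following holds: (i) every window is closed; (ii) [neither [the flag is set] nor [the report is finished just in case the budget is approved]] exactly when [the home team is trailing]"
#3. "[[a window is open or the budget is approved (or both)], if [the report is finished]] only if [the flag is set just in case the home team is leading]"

2

Let L = "the budget is approved" (F), D = "the home team is leading" (T), M = "a window is open" (T), Q = "the report is finished" (T), W = "the flag is set" (T).

#1: Parsed as ~(L & D) -> (M nor Q)

L & D = F & T = F
~(L & D) = ~F = T
M nor Q = T nor T = F
~(L & D) -> (M nor Q) = T -> F = F
Hence #1 is false.

#2: This is ~M xor ((W nor (Q <-> L)) <-> ~D).

~M = ~T = F
Q <-> L = T <-> F = F
W nor (Q <-> L) = T nor F = F
~D = ~T = F
(W nor (Q <-> L)) <-> ~D = F <-> F = T
~M xor ((W nor (Q <-> L)) <-> ~D) = F xor T = T
Thus #2 is true.

#3: In symbols: (Q -> (M | L)) -> (W <-> D)

M | L = T | F = T
Q -> (M | L) = T -> T = T
W <-> D = T <-> T = T
(Q -> (M | L)) -> (W <-> D) = T -> T = T
Thus #3 is true.

True statements: 2 (#2, #3).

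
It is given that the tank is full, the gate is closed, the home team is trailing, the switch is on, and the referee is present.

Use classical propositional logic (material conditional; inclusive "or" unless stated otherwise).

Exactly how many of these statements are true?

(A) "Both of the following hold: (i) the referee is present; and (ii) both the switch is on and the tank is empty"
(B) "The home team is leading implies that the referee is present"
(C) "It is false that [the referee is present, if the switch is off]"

Let L = "the referee is present" (T), N = "the switch is on" (T), W = "the tank is full" (T), G = "the home team is leading" (F).

(A): Parsed as L ∧ (N ∧ ¬W)

¬W = ¬T = F
N ∧ ¬W = T ∧ F = F
L ∧ (N ∧ ¬W) = T ∧ F = F
Hence (A) is false.

(B): Parsed as G → L

G → L = F → T = T
Hence (B) is true.

(C): Parsed as ¬(¬N → L)

¬N = ¬T = F
¬N → L = F → T = T
¬(¬N → L) = ¬T = F
Hence (C) is false.

Count: 1.

1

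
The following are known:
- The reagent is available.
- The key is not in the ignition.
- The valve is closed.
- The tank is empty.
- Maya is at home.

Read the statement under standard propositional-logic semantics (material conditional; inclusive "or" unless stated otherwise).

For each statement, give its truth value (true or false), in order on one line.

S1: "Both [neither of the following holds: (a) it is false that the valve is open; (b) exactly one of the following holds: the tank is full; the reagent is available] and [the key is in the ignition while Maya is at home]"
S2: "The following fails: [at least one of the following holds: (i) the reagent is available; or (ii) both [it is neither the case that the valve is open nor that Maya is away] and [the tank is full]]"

Let Q = "the valve is open" (F), S = "the tank is full" (F), P = "the reagent is available" (T), V = "the key is in the ignition" (F), H = "Maya is at home" (T).

S1: In symbols: (~Q nor (S xor P)) & (V & H)

~Q = ~F = T
S xor P = F xor T = T
~Q nor (S xor P) = T nor T = F
V & H = F & T = F
(~Q nor (S xor P)) & (V & H) = F & F = F
Hence S1 is false.

S2: This is ~(P | ((Q nor ~H) & S)).

~H = ~T = F
Q nor ~H = F nor F = T
(Q nor ~H) & S = T & F = F
P | ((Q nor ~H) & S) = T | F = T
~(P | ((Q nor ~H) & S)) = ~T = F
So S2 is false.

S1 false; S2 false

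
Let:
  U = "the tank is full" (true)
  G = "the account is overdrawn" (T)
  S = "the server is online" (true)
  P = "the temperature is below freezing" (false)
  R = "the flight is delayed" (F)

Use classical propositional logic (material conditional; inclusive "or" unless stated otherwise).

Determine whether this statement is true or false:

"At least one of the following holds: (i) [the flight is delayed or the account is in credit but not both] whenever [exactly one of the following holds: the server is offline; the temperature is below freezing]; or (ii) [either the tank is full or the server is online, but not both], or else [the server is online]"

The statement is true.

Values: S=T, P=F, R=F, G=T, U=T.
Parsed as ((~S xor P) -> (R xor ~G)) | ((U xor S) | S)

~S = ~T = F
~S xor P = F xor F = F
~G = ~T = F
R xor ~G = F xor F = F
(~S xor P) -> (R xor ~G) = F -> F = T
U xor S = T xor T = F
(U xor S) | S = F | T = T
((~S xor P) -> (R xor ~G)) | ((U xor S) | S) = T | T = T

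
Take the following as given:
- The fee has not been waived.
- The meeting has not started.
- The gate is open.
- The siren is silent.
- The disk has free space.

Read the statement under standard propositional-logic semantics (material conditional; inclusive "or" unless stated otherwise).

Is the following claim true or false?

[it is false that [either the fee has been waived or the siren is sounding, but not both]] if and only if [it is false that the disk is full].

True

Let R = "the fee has been waived" (False), S = "the siren is sounding" (False), H = "the disk is full" (False).
Parsed as not (R xor S) iff not H

R xor S = False xor False = False
not (R xor S) = not False = True
not H = not False = True
not (R xor S) iff not H = True iff True = True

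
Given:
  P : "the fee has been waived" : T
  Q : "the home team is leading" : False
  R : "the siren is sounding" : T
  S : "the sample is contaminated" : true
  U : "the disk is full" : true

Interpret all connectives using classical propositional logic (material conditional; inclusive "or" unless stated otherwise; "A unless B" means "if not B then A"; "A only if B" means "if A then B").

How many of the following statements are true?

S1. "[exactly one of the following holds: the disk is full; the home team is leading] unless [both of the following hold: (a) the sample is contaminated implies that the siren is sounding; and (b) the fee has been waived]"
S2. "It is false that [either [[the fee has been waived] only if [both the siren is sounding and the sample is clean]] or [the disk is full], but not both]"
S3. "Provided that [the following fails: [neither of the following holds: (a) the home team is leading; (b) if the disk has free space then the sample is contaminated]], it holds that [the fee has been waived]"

2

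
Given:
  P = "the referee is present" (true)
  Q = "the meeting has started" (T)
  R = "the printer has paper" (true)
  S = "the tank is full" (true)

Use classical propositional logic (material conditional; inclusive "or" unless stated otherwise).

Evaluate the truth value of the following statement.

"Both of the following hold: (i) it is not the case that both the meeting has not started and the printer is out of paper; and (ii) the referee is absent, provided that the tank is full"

Formalization: (not Q nand not R) and (S -> not P)

not Q = not True = False
not R = not True = False
not Q nand not R = False nand False = True
not P = not True = False
S -> not P = True -> False = False
(not Q nand not R) and (S -> not P) = True and False = False

False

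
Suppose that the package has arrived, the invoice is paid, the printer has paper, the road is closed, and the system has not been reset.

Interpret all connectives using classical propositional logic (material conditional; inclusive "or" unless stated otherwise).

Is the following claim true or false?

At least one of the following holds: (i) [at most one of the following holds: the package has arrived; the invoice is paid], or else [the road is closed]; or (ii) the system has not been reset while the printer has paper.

true

Let P = "the package has arrived" (True), Q = "the invoice is paid" (True), S = "the road is closed" (True), U = "the system has been reset" (False), R = "the printer has paper" (True).
This is ((P nand Q) or S) or (not U and R).

P nand Q = True nand True = False
(P nand Q) or S = False or True = True
not U = not False = True
not U and R = True and True = True
((P nand Q) or S) or (not U and R) = True or True = True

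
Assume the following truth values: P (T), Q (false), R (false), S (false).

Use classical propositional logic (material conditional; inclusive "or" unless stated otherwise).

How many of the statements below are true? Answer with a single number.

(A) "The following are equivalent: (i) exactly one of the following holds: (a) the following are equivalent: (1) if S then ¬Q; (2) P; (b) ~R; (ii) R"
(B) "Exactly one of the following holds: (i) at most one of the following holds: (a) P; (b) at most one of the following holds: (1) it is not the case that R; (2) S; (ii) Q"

1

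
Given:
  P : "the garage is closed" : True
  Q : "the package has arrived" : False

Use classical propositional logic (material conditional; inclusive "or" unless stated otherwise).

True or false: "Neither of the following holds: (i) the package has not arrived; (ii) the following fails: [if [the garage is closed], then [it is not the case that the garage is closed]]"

False.

This is not Q nor not (P -> not P).

not Q = not False = True
not P = not True = False
P -> not P = True -> False = False
not (P -> not P) = not False = True
not Q nor not (P -> not P) = True nor True = False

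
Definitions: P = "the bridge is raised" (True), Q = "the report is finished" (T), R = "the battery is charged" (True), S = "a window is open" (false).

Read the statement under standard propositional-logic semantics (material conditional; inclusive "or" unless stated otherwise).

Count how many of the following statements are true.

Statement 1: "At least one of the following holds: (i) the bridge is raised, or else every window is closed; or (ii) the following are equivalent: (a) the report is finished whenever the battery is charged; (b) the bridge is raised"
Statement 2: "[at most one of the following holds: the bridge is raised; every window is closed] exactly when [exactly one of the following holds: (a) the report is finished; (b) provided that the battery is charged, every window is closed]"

2

Statement 1: Parsed as (P | ~S) | ((R -> Q) <-> P)

~S = ~F = T
P | ~S = T | T = T
R -> Q = T -> T = T
(R -> Q) <-> P = T <-> T = T
(P | ~S) | ((R -> Q) <-> P) = T | T = T
Hence Statement 1 is true.

Statement 2: Parsed as (P nand ~S) <-> (Q xor (R -> ~S))

~S = ~F = T
P nand ~S = T nand T = F
~S = ~F = T
R -> ~S = T -> T = T
Q xor (R -> ~S) = T xor T = F
(P nand ~S) <-> (Q xor (R -> ~S)) = F <-> F = T
So Statement 2 is true.

Count: 2.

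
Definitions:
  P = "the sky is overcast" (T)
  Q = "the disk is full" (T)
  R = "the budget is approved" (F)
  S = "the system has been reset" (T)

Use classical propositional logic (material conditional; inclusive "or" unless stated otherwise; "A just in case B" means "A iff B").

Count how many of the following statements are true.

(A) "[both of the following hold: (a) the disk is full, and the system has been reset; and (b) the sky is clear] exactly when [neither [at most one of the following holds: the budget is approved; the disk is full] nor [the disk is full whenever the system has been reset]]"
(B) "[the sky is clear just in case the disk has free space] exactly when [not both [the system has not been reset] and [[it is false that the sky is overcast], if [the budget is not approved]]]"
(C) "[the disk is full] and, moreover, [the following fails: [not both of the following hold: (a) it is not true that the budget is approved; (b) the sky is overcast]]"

3

(A): Parsed as ((Q and S) and not P) iff ((R nand Q) nor (S -> Q))

Q and S = True and True = True
not P = not True = False
(Q and S) and not P = True and False = False
R nand Q = False nand True = True
S -> Q = True -> True = True
(R nand Q) nor (S -> Q) = True nor True = False
((Q and S) and not P) iff ((R nand Q) nor (S -> Q)) = False iff False = True
So (A) is true.

(B): Formalization: (not P iff not Q) iff (not S nand (not R -> not P))

not P = not True = False
not Q = not True = False
not P iff not Q = False iff False = True
not S = not True = False
not R = not False = True
not P = not True = False
not R -> not P = True -> False = False
not S nand (not R -> not P) = False nand False = True
(not P iff not Q) iff (not S nand (not R -> not P)) = True iff True = True
Hence (B) is true.

(C): In symbols: Q and not (not R nand P)

not R = not False = True
not R nand P = True nand True = False
not (not R nand P) = not False = True
Q and not (not R nand P) = True and True = True
So (C) is true.

True statements: 3 ((A), (B), (C)).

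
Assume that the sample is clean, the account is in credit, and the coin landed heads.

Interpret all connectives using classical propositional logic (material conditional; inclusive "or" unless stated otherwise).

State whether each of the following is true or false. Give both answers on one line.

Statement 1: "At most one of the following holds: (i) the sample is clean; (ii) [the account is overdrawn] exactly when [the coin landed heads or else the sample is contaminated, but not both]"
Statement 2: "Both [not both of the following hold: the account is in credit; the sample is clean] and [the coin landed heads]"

Statement 1 T / Statement 2 F

Let R = "the sample is contaminated" (F), G = "the account is overdrawn" (F), L = "the coin landed heads" (T).

Statement 1: This is ¬R ↑ (G ↔ (L ⊕ R)).

¬R = ¬F = T
L ⊕ R = T ⊕ F = T
G ↔ (L ⊕ R) = F ↔ T = F
¬R ↑ (G ↔ (L ⊕ R)) = T ↑ F = T
Thus Statement 1 is true.

Statement 2: This is (¬G ↑ ¬R) ∧ L.

¬G = ¬F = T
¬R = ¬F = T
¬G ↑ ¬R = T ↑ T = F
(¬G ↑ ¬R) ∧ L = F ∧ T = F
Thus Statement 2 is false.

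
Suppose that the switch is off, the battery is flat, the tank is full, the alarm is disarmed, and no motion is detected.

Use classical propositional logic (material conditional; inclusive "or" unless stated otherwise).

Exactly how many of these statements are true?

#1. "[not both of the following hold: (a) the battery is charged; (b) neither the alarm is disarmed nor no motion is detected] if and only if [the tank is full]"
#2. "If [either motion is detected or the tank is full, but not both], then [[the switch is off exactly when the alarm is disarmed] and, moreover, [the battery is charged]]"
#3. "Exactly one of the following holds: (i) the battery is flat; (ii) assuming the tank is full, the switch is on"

2

Let Q = "the battery is charged" (F), S = "the alarm is armed" (F), U = "motion is detected" (F), R = "the tank is full" (T), P = "the switch is on" (F).

#1: This is (Q ↑ (¬S ↓ ¬U)) ↔ R.

¬S = ¬F = T
¬U = ¬F = T
¬S ↓ ¬U = T ↓ T = F
Q ↑ (¬S ↓ ¬U) = F ↑ F = T
(Q ↑ (¬S ↓ ¬U)) ↔ R = T ↔ T = T
So #1 is true.

#2: This is (U ⊕ R) → ((¬P ↔ ¬S) ∧ Q).

U ⊕ R = F ⊕ T = T
¬P = ¬F = T
¬S = ¬F = T
¬P ↔ ¬S = T ↔ T = T
(¬P ↔ ¬S) ∧ Q = T ∧ F = F
(U ⊕ R) → ((¬P ↔ ¬S) ∧ Q) = T → F = F
So #2 is false.

#3: Formalization: ¬Q ⊕ (R → P)

¬Q = ¬F = T
R → P = T → F = F
¬Q ⊕ (R → P) = T ⊕ F = T
So #3 is true.

2 of the 3 statements are true (#1, #3).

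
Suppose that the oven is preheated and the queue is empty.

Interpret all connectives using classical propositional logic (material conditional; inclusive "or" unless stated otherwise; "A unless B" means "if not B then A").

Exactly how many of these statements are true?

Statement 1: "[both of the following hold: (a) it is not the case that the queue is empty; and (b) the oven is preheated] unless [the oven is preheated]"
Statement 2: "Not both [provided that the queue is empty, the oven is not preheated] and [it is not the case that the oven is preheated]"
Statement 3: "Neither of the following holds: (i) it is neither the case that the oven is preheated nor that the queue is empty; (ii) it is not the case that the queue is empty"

3

Let Q = "the queue is empty" (T), P = "the oven is preheated" (T).

Statement 1: Parsed as (¬Q ∧ P) ∨ P

¬Q = ¬T = F
¬Q ∧ P = F ∧ T = F
(¬Q ∧ P) ∨ P = F ∨ T = T
Hence Statement 1 is true.

Statement 2: Formalization: (Q → ¬P) ↑ ¬P

¬P = ¬T = F
Q → ¬P = T → F = F
¬P = ¬T = F
(Q → ¬P) ↑ ¬P = F ↑ F = T
Thus Statement 2 is true.

Statement 3: This is (P ↓ Q) ↓ ¬Q.

P ↓ Q = T ↓ T = F
¬Q = ¬T = F
(P ↓ Q) ↓ ¬Q = F ↓ F = T
Hence Statement 3 is true.

3 of the 3 statements are true.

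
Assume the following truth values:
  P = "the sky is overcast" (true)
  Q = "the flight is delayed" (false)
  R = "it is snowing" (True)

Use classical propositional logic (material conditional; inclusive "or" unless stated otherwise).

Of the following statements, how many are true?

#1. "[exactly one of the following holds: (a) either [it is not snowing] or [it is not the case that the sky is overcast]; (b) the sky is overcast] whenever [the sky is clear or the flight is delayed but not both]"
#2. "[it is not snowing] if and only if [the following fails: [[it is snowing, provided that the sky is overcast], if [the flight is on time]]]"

2

#1: Formalization: (¬P ⊕ Q) → ((¬R ∨ ¬P) ⊕ P)

¬P = ¬T = F
¬P ⊕ Q = F ⊕ F = F
¬R = ¬T = F
¬P = ¬T = F
¬R ∨ ¬P = F ∨ F = F
(¬R ∨ ¬P) ⊕ P = F ⊕ T = T
(¬P ⊕ Q) → ((¬R ∨ ¬P) ⊕ P) = F → T = T
Thus #1 is true.

#2: This is ¬R ↔ ¬(¬Q → (P → R)).

¬R = ¬T = F
¬Q = ¬F = T
P → R = T → T = T
¬Q → (P → R) = T → T = T
¬(¬Q → (P → R)) = ¬T = F
¬R ↔ ¬(¬Q → (P → R)) = F ↔ F = T
Hence #2 is true.

True statements: 2.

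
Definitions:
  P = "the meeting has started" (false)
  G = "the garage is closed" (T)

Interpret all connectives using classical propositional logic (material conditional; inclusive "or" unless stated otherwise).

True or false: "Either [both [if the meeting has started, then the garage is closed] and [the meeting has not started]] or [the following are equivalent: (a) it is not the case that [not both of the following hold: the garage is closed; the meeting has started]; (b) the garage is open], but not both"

false

Values: P=F, G=T.
Parsed as ((P → G) ∧ ¬P) ⊕ (¬(G ↑ P) ↔ ¬G)

P → G = F → T = T
¬P = ¬F = T
(P → G) ∧ ¬P = T ∧ T = T
G ↑ P = T ↑ F = T
¬(G ↑ P) = ¬T = F
¬G = ¬T = F
¬(G ↑ P) ↔ ¬G = F ↔ F = T
((P → G) ∧ ¬P) ⊕ (¬(G ↑ P) ↔ ¬G) = T ⊕ T = F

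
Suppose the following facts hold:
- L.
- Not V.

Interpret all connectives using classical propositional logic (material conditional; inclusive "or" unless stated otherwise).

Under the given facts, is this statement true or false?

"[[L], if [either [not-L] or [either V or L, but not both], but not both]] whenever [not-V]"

The statement is true.

Formalization: ~V -> ((~L xor (V xor L)) -> L)

~V = ~F = T
~L = ~T = F
V xor L = F xor T = T
~L xor (V xor L) = F xor T = T
(~L xor (V xor L)) -> L = T -> T = T
~V -> ((~L xor (V xor L)) -> L) = T -> T = T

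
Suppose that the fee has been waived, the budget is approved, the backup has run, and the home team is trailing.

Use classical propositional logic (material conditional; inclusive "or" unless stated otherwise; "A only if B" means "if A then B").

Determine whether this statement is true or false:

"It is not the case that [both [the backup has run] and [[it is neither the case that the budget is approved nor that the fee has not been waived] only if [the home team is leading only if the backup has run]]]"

Let R = "the backup has run" (T), Q = "the budget is approved" (T), P = "the fee has been waived" (T), S = "the home team is leading" (F).
Formalization: ~(R & ((Q nor ~P) -> (S -> R)))

~P = ~T = F
Q nor ~P = T nor F = F
S -> R = F -> T = T
(Q nor ~P) -> (S -> R) = F -> T = T
R & ((Q nor ~P) -> (S -> R)) = T & T = T
~(R & ((Q nor ~P) -> (S -> R))) = ~T = F

False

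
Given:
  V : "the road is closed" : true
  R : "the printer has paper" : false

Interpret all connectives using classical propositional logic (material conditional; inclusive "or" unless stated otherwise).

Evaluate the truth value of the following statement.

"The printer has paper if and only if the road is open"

True.

In symbols: R <-> ~V

~V = ~T = F
R <-> ~V = F <-> F = T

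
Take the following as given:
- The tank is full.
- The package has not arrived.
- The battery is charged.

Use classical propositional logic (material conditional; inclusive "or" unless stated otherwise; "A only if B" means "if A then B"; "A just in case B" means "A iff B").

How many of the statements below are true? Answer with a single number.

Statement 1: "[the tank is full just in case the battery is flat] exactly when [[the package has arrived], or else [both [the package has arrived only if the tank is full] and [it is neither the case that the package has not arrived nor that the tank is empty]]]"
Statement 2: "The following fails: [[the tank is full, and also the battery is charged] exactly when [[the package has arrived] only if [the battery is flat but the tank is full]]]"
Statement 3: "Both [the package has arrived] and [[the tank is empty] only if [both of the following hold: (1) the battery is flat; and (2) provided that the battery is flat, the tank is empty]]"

1

Let P = "the tank is full" (T), M = "the battery is charged" (T), N = "the package has arrived" (F).

Statement 1: In symbols: (P ↔ ¬M) ↔ (N ∨ ((N → P) ∧ (¬N ↓ ¬P)))

¬M = ¬T = F
P ↔ ¬M = T ↔ F = F
N → P = F → T = T
¬N = ¬F = T
¬P = ¬T = F
¬N ↓ ¬P = T ↓ F = F
(N → P) ∧ (¬N ↓ ¬P) = T ∧ F = F
N ∨ ((N → P) ∧ (¬N ↓ ¬P)) = F ∨ F = F
(P ↔ ¬M) ↔ (N ∨ ((N → P) ∧ (¬N ↓ ¬P))) = F ↔ F = T
So Statement 1 is true.

Statement 2: This is ¬((P ∧ M) ↔ (N → (¬M ∧ P))).

P ∧ M = T ∧ T = T
¬M = ¬T = F
¬M ∧ P = F ∧ T = F
N → (¬M ∧ P) = F → F = T
(P ∧ M) ↔ (N → (¬M ∧ P)) = T ↔ T = T
¬((P ∧ M) ↔ (N → (¬M ∧ P))) = ¬T = F
Hence Statement 2 is false.

Statement 3: This is N ∧ (¬P → (¬M ∧ (¬M → ¬P))).

¬P = ¬T = F
¬M = ¬T = F
¬M = ¬T = F
¬P = ¬T = F
¬M → ¬P = F → F = T
¬M ∧ (¬M → ¬P) = F ∧ T = F
¬P → (¬M ∧ (¬M → ¬P)) = F → F = T
N ∧ (¬P → (¬M ∧ (¬M → ¬P))) = F ∧ T = F
Hence Statement 3 is false.

1 of the 3 statements is true (Statement 1).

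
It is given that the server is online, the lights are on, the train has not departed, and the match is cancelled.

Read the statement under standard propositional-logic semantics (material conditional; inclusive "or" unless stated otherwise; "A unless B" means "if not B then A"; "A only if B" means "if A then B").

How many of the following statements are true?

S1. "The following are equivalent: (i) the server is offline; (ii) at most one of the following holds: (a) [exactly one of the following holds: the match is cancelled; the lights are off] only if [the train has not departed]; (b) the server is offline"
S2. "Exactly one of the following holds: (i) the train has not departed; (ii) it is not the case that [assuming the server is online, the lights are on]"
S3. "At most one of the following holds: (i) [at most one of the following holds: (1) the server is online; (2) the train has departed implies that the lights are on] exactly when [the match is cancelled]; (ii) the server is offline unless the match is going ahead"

2

Let M = "the server is online" (T), N = "the match is cancelled" (T), K = "the lights are on" (T), D = "the train has departed" (F).

S1: This is ¬M ↔ (((N ⊕ ¬K) → ¬D) ↑ ¬M).

¬M = ¬T = F
¬K = ¬T = F
N ⊕ ¬K = T ⊕ F = T
¬D = ¬F = T
(N ⊕ ¬K) → ¬D = T → T = T
¬M = ¬T = F
((N ⊕ ¬K) → ¬D) ↑ ¬M = T ↑ F = T
¬M ↔ (((N ⊕ ¬K) → ¬D) ↑ ¬M) = F ↔ T = F
Hence S1 is false.

S2: Parsed as ¬D ⊕ ¬(M → K)

¬D = ¬F = T
M → K = T → T = T
¬(M → K) = ¬T = F
¬D ⊕ ¬(M → K) = T ⊕ F = T
So S2 is true.

S3: Parsed as ((M ↑ (D → K)) ↔ N) ↑ (¬M ∨ ¬N)

D → K = F → T = T
M ↑ (D → K) = T ↑ T = F
(M ↑ (D → K)) ↔ N = F ↔ T = F
¬M = ¬T = F
¬N = ¬T = F
¬M ∨ ¬N = F ∨ F = F
((M ↑ (D → K)) ↔ N) ↑ (¬M ∨ ¬N) = F ↑ F = T
So S3 is true.

Count: 2.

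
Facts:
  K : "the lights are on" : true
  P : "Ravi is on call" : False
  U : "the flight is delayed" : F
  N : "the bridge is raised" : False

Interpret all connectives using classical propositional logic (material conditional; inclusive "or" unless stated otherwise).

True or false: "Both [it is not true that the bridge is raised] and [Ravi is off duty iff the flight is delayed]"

Parsed as ¬N ∧ (¬P ↔ U)

¬N = ¬F = T
¬P = ¬F = T
¬P ↔ U = T ↔ F = F
¬N ∧ (¬P ↔ U) = T ∧ F = F

False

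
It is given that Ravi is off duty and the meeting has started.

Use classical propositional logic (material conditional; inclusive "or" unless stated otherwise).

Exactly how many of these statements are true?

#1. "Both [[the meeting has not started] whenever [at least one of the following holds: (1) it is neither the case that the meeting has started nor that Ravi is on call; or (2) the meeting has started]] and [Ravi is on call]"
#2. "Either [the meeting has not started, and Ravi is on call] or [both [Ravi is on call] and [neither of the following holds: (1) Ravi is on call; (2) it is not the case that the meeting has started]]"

Let W = "the meeting has started" (T), Q = "Ravi is on call" (F).

#1: This is (((W ↓ Q) ∨ W) → ¬W) ∧ Q.

W ↓ Q = T ↓ F = F
(W ↓ Q) ∨ W = F ∨ T = T
¬W = ¬T = F
((W ↓ Q) ∨ W) → ¬W = T → F = F
(((W ↓ Q) ∨ W) → ¬W) ∧ Q = F ∧ F = F
Thus #1 is false.

#2: This is (¬W ∧ Q) ∨ (Q ∧ (Q ↓ ¬W)).

¬W = ¬T = F
¬W ∧ Q = F ∧ F = F
¬W = ¬T = F
Q ↓ ¬W = F ↓ F = T
Q ∧ (Q ↓ ¬W) = F ∧ T = F
(¬W ∧ Q) ∨ (Q ∧ (Q ↓ ¬W)) = F ∨ F = F
So #2 is false.

Count: 0.

0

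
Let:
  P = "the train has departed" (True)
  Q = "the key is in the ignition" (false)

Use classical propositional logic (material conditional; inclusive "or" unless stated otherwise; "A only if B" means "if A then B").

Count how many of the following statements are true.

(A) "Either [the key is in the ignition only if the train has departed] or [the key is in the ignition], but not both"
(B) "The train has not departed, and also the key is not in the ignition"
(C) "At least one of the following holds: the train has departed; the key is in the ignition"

(A): Parsed as (Q → P) ⊕ Q

Q → P = F → T = T
(Q → P) ⊕ Q = T ⊕ F = T
So (A) is true.

(B): This is ¬P ∧ ¬Q.

¬P = ¬T = F
¬Q = ¬F = T
¬P ∧ ¬Q = F ∧ T = F
So (B) is false.

(C): In symbols: P ∨ Q

P ∨ Q = T ∨ F = T
Hence (C) is true.

True statements: 2.

2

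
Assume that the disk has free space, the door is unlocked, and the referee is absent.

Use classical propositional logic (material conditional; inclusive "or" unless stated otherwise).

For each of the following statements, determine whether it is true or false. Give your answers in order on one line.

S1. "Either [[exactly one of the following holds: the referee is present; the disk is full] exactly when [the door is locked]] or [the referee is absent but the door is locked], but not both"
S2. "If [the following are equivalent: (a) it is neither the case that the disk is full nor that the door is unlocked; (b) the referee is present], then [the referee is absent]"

S1 true; S2 true

Let R = "the referee is present" (F), P = "the disk is full" (F), Q = "the door is locked" (F).

S1: Formalization: ((R xor P) <-> Q) xor (~R & Q)

R xor P = F xor F = F
(R xor P) <-> Q = F <-> F = T
~R = ~F = T
~R & Q = T & F = F
((R xor P) <-> Q) xor (~R & Q) = T xor F = T
Thus S1 is true.

S2: In symbols: ((P nor ~Q) <-> R) -> ~R

~Q = ~F = T
P nor ~Q = F nor T = F
(P nor ~Q) <-> R = F <-> F = T
~R = ~F = T
((P nor ~Q) <-> R) -> ~R = T -> T = T
So S2 is true.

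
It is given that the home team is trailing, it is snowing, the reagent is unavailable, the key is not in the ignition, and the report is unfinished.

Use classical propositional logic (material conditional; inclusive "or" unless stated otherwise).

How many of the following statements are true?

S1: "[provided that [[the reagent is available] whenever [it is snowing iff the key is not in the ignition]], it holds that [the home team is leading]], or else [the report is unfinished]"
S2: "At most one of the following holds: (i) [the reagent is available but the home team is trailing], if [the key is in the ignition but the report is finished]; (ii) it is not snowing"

Let Q = "it is snowing" (T), S = "the key is in the ignition" (F), R = "the reagent is available" (F), P = "the home team is leading" (F), U = "the report is finished" (F).

S1: Parsed as (((Q <-> ~S) -> R) -> P) | ~U

~S = ~F = T
Q <-> ~S = T <-> T = T
(Q <-> ~S) -> R = T -> F = F
((Q <-> ~S) -> R) -> P = F -> F = T
~U = ~F = T
(((Q <-> ~S) -> R) -> P) | ~U = T | T = T
Hence S1 is true.

S2: In symbols: ((S & U) -> (R & ~P)) nand ~Q

S & U = F & F = F
~P = ~F = T
R & ~P = F & T = F
(S & U) -> (R & ~P) = F -> F = T
~Q = ~T = F
((S & U) -> (R & ~P)) nand ~Q = T nand F = T
Hence S2 is true.

2 of the 2 statements are true.

2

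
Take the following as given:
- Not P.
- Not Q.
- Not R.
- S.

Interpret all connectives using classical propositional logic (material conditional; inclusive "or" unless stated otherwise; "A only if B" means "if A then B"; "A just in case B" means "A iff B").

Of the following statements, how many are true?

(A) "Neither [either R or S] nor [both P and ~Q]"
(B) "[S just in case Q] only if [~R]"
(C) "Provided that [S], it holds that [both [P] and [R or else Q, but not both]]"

1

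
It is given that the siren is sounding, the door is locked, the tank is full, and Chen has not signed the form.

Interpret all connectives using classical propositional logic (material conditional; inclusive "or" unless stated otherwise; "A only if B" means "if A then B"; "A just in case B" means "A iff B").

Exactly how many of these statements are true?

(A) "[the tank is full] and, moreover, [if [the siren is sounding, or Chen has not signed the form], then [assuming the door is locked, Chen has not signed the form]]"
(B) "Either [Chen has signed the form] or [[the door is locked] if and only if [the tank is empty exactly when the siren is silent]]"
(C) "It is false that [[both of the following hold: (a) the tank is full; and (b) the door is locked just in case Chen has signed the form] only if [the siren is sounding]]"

2

Let L = "the tank is full" (True), D = "the siren is sounding" (True), M = "Chen has signed the form" (False), G = "the door is locked" (True).

(A): This is L and ((D or not M) -> (G -> not M)).

not M = not False = True
D or not M = True or True = True
not M = not False = True
G -> not M = True -> True = True
(D or not M) -> (G -> not M) = True -> True = True
L and ((D or not M) -> (G -> not M)) = True and True = True
Hence (A) is true.

(B): This is M or (G iff (not L iff not D)).

not L = not True = False
not D = not True = False
not L iff not D = False iff False = True
G iff (not L iff not D) = True iff True = True
M or (G iff (not L iff not D)) = False or True = True
Hence (B) is true.

(C): Formalization: not ((L and (G iff M)) -> D)

G iff M = True iff False = False
L and (G iff M) = True and False = False
(L and (G iff M)) -> D = False -> True = True
not ((L and (G iff M)) -> D) = not True = False
Hence (C) is false.

2 of the 3 statements are true ((A), (B)).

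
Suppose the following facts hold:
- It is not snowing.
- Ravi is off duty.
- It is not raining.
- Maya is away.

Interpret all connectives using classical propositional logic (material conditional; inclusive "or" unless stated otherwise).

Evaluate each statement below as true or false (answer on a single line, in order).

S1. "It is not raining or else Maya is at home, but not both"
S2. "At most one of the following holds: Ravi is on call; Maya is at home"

Let U = "it is raining" (F), Q = "Maya is at home" (F), W = "Ravi is on call" (F).

S1: In symbols: ¬U ⊕ Q

¬U = ¬F = T
¬U ⊕ Q = T ⊕ F = T
So S1 is true.

S2: This is W ↑ Q.

W ↑ Q = F ↑ F = T
Thus S2 is true.

S1 T / S2 T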